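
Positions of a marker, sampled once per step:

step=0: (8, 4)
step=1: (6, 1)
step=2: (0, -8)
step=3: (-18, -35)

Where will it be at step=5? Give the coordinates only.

(-234, -359)

Step-to-step displacements: (-2, -3), (-6, -9), (-18, -27); each is 3× the previous.
step 4: (-18, -35) + (-54, -81) → (-72, -116)
step 5: (-72, -116) + (-162, -243) → (-234, -359)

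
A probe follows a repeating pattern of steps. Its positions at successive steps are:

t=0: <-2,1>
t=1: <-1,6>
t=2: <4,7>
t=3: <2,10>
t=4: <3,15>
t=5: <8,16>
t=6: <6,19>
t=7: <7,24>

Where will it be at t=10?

<11,33>

Step-to-step displacements: <+1,+5>, <+5,+1>, <-2,+3>, <+1,+5>, <+5,+1>, <-2,+3>, <+1,+5> — a repeating cycle of length 3.
step 8: apply <+5,+1> → <12,25>
step 9: apply <-2,+3> → <10,28>
step 10: apply <+1,+5> → <11,33>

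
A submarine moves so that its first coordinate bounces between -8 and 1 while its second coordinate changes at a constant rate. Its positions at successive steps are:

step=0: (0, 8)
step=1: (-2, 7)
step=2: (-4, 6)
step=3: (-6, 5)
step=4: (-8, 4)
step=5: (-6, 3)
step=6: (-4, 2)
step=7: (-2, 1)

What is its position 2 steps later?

The first coordinate travels 2 per step and bounces off the walls at -8 and 1.
  step 8: -2 → 0
  step 9: 0 → 0
The second coordinate changes by -1 each step: at step 9 it is -1.

(0, -1)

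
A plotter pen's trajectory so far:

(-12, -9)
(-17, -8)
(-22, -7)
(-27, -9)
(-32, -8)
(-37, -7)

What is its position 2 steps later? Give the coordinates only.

The first coordinate changes by -5 each step, so at step 7 it is -12 + 7·(-5) = -47.
The second coordinate repeats the cycle [-9, -8, -7] with period 3; step 7 mod 3 = 1, giving -8.

(-47, -8)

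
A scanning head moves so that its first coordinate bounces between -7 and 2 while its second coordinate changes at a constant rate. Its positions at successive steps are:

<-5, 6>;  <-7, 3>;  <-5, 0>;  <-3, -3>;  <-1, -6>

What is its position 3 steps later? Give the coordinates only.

The first coordinate travels 2 per step and bounces off the walls at -7 and 2.
  step 5: -1 → 1
  step 6: 1 → 1
  step 7: 1 → -1
The second coordinate changes by -3 each step: at step 7 it is -15.

<-1, -15>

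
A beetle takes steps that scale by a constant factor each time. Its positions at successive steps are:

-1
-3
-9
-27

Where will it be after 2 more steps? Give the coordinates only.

-243

The jumps are -2, -6, -18 — a geometric progression with ratio 3.
step 4: -27 − 54 → -81
step 5: -81 − 162 → -243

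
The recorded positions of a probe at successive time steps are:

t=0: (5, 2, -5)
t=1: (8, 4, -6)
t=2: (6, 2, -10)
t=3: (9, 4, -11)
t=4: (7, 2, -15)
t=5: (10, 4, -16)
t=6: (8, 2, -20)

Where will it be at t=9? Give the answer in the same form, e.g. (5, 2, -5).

Differencing gives (+3, +2, -1), (-2, -2, -4), (+3, +2, -1), (-2, -2, -4), (+3, +2, -1), (-2, -2, -4). This is the pattern (+3, +2, -1), (-2, -2, -4) repeated.
step 7: apply (+3, +2, -1) → (11, 4, -21)
step 8: apply (-2, -2, -4) → (9, 2, -25)
step 9: apply (+3, +2, -1) → (12, 4, -26)

(12, 4, -26)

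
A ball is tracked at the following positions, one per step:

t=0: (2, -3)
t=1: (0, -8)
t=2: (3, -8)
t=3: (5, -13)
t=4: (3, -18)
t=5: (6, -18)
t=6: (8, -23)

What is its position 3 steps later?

(11, -33)

Differencing gives (-2, -5), (+3, +0), (+2, -5), (-2, -5), (+3, +0), (+2, -5). This is the pattern (-2, -5), (+3, +0), (+2, -5) repeated.
step 7: apply (-2, -5) → (6, -28)
step 8: apply (+3, +0) → (9, -28)
step 9: apply (+2, -5) → (11, -33)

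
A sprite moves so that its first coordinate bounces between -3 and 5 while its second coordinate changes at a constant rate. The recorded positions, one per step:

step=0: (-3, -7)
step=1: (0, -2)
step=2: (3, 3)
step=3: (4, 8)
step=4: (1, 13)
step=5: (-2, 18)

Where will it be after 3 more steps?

The first coordinate travels 3 per step and bounces off the walls at -3 and 5.
  step 6: -2 → -1
  step 7: -1 → 2
  step 8: 2 → 5
The second coordinate changes by +5 each step: at step 8 it is 33.

(5, 33)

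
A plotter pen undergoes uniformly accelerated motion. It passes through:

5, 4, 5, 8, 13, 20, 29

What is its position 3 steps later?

68

Taking differences between consecutive positions: -1, +1, +3, +5, +7, +9. These grow by +2 each step.
step 7: 29 + 11 → 40
step 8: 40 + 13 → 53
step 9: 53 + 15 → 68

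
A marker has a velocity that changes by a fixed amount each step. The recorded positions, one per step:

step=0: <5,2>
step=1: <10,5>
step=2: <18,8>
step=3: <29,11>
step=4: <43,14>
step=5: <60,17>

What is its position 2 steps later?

<103,23>

Successive displacements: <+5,+3>, <+8,+3>, <+11,+3>, <+14,+3>, <+17,+3> — each changes by <+3,+0>.
step 6: <60,17> + <+20,+3> → <80,20>
step 7: <80,20> + <+23,+3> → <103,23>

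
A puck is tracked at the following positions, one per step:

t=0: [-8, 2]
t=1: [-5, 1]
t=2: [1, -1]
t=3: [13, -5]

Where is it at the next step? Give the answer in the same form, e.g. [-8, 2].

Consecutive displacements [+3, -1], [+6, -2], [+12, -4] scale by a factor of 2 each step.
step 4: [13, -5] + [+24, -8] → [37, -13]

[37, -13]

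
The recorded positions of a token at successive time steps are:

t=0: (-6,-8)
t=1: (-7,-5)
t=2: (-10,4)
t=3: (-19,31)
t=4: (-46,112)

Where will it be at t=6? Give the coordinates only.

(-370,1084)

Step-to-step displacements: (-1,+3), (-3,+9), (-9,+27), (-27,+81); each is 3× the previous.
step 5: (-46,112) + (-81,+243) → (-127,355)
step 6: (-127,355) + (-243,+729) → (-370,1084)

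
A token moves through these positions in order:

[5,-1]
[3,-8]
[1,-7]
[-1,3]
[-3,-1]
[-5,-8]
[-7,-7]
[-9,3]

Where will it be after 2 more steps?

[-13,-8]

First: linear, -2 per step → -13 at step 9.
Second: cycles through -1, -8, -7, 3 every 4 steps. Step 9 lands at position 1 of the cycle → -8.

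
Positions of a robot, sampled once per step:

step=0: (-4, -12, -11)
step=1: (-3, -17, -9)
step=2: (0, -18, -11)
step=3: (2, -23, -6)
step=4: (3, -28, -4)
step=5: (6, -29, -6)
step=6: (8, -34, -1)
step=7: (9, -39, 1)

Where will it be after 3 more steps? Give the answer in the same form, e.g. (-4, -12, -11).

Step-to-step displacements: (+1, -5, +2), (+3, -1, -2), (+2, -5, +5), (+1, -5, +2), (+3, -1, -2), (+2, -5, +5), (+1, -5, +2) — a repeating cycle of length 3.
step 8: apply (+3, -1, -2) → (12, -40, -1)
step 9: apply (+2, -5, +5) → (14, -45, 4)
step 10: apply (+1, -5, +2) → (15, -50, 6)

(15, -50, 6)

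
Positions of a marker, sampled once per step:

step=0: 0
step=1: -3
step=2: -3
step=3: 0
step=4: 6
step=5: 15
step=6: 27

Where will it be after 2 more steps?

60

First differences are -3, +0, +3, +6, +9, +12; their common second difference is +3 (constant acceleration).
step 7: 27 + 15 → 42
step 8: 42 + 18 → 60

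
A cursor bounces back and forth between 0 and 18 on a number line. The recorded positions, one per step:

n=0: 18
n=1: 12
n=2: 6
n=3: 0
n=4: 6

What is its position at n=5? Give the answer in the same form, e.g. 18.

The value travels 6 per step and bounces off the walls at 0 and 18.
  step 5: 6 → 12

12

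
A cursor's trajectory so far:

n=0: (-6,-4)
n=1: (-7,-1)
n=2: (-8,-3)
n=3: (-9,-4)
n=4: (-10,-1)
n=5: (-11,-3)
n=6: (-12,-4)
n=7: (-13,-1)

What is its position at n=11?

(-17,-3)

First: linear, -1 per step → -17 at step 11.
Second: cycles through -4, -1, -3 every 3 steps. Step 11 lands at position 2 of the cycle → -3.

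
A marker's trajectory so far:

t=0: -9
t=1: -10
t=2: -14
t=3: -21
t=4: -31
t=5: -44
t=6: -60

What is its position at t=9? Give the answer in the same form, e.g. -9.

-126

Taking differences between consecutive positions: -1, -4, -7, -10, -13, -16. These grow by -3 each step.
step 7: -60 − 19 → -79
step 8: -79 − 22 → -101
step 9: -101 − 25 → -126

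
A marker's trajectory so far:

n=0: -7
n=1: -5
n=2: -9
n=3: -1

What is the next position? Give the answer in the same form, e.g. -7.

-17

Step-to-step displacements: +2, -4, +8; each is -2× the previous.
step 4: -1 − 16 → -17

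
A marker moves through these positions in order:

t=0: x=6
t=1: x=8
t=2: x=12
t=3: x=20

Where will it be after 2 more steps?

The jumps are +2, +4, +8 — a geometric progression with ratio 2.
step 4: 20 + 16 → x=36
step 5: 36 + 32 → x=68

x=68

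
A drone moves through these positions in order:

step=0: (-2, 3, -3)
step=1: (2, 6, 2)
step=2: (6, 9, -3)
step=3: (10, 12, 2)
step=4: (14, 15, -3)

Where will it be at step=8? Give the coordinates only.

(30, 27, -3)

The first coordinate changes by +4 each step, so at step 8 it is -2 + 8·(4) = 30.
The second coordinate changes by +3 each step, so at step 8 it is 3 + 8·(3) = 27.
The third coordinate repeats the cycle [-3, 2] with period 2; step 8 mod 2 = 0, giving -3.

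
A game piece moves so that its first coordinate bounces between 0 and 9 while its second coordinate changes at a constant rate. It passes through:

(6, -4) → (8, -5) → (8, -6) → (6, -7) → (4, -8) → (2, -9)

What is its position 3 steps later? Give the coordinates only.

The first coordinate travels 2 per step and bounces off the walls at 0 and 9.
  step 6: 2 → 0
  step 7: 0 → 2
  step 8: 2 → 4
The second coordinate changes by -1 each step: at step 8 it is -12.

(4, -12)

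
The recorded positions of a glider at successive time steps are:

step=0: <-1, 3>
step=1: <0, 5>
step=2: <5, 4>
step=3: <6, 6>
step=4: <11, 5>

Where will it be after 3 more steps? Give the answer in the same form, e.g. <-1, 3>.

The moves between consecutive positions are <+1, +2>, <+5, -1>, <+1, +2>, <+5, -1>; they repeat the 2-cycle [<+1, +2>, <+5, -1>].
step 5: apply <+1, +2> → <12, 7>
step 6: apply <+5, -1> → <17, 6>
step 7: apply <+1, +2> → <18, 8>

<18, 8>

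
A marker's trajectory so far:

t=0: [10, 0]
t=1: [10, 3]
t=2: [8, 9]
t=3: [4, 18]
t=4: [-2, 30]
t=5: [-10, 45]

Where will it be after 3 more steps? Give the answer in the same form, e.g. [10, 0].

Taking differences between consecutive positions: [+0, +3], [-2, +6], [-4, +9], [-6, +12], [-8, +15]. These grow by [-2, +3] each step.
step 6: [-10, 45] + [-10, +18] → [-20, 63]
step 7: [-20, 63] + [-12, +21] → [-32, 84]
step 8: [-32, 84] + [-14, +24] → [-46, 108]

[-46, 108]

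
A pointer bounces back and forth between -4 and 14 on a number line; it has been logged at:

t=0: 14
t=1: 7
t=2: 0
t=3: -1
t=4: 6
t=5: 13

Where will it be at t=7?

The value travels 7 per step and bounces off the walls at -4 and 14.
  step 6: 13 → 8
  step 7: 8 → 1

1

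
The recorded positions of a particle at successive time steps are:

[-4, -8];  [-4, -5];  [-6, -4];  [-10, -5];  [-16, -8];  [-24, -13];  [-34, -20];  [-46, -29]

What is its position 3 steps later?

Successive displacements: [+0, +3], [-2, +1], [-4, -1], [-6, -3], [-8, -5], [-10, -7], [-12, -9] — each changes by [-2, -2].
step 8: [-46, -29] + [-14, -11] → [-60, -40]
step 9: [-60, -40] + [-16, -13] → [-76, -53]
step 10: [-76, -53] + [-18, -15] → [-94, -68]

[-94, -68]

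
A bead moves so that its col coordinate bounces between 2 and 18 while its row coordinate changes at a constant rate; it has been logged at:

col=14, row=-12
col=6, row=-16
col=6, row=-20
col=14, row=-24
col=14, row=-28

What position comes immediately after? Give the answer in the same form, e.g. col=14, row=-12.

The col coordinate reflects between 2 and 18, moving 8 per step.
  step 5: 14 → 6
The row coordinate changes by -4 each step: at step 5 it is -32.

col=6, row=-32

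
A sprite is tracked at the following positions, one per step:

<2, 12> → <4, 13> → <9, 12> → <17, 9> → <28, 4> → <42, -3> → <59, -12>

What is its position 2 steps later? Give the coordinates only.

<102, -36>

First differences are <+2, +1>, <+5, -1>, <+8, -3>, <+11, -5>, <+14, -7>, <+17, -9>; their common second difference is <+3, -2> (constant acceleration).
step 7: <59, -12> + <+20, -11> → <79, -23>
step 8: <79, -23> + <+23, -13> → <102, -36>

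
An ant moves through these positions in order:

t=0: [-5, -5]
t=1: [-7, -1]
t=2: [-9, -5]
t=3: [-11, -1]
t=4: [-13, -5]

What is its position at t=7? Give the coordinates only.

First: linear, -2 per step → -19 at step 7.
Second: cycles through -5, -1 every 2 steps. Step 7 lands at position 1 of the cycle → -1.

[-19, -1]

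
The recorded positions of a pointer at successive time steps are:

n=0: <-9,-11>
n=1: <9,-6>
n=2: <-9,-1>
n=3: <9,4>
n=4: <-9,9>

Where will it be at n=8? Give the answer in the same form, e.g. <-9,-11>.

<-9,29>

First: cycles through -9, 9 every 2 steps. Step 8 lands at position 0 of the cycle → -9.
Second: linear, +5 per step → 29 at step 8.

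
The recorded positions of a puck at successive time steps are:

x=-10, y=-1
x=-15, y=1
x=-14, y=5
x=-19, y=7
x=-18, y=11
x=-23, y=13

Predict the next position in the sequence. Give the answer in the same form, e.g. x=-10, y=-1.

Step-to-step displacements: (-5,+2), (+1,+4), (-5,+2), (+1,+4), (-5,+2) — a repeating cycle of length 2.
step 6: apply (+1,+4) → x=-22, y=17

x=-22, y=17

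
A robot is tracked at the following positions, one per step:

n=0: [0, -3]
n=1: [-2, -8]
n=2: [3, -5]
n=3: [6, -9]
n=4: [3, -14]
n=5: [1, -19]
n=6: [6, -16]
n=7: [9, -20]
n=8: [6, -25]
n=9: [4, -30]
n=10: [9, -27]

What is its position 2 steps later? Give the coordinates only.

The moves between consecutive positions are [-2, -5], [+5, +3], [+3, -4], [-3, -5], [-2, -5], [+5, +3], [+3, -4], [-3, -5], [-2, -5], [+5, +3]; they repeat the 4-cycle [[-2, -5], [+5, +3], [+3, -4], [-3, -5]].
step 11: apply [+3, -4] → [12, -31]
step 12: apply [-3, -5] → [9, -36]

[9, -36]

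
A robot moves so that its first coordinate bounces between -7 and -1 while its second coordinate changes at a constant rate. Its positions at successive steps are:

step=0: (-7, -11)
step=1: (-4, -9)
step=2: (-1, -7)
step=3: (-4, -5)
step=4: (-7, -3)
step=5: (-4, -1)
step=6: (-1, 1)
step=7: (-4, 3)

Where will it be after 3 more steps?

(-1, 9)

The first coordinate travels 3 per step and bounces off the walls at -7 and -1.
  step 8: -4 → -7
  step 9: -7 → -4
  step 10: -4 → -1
The second coordinate changes by +2 each step: at step 10 it is 9.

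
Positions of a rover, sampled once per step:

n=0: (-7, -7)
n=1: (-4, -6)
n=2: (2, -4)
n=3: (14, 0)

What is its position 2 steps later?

(86, 24)

Consecutive displacements (+3, +1), (+6, +2), (+12, +4) scale by a factor of 2 each step.
step 4: (14, 0) + (+24, +8) → (38, 8)
step 5: (38, 8) + (+48, +16) → (86, 24)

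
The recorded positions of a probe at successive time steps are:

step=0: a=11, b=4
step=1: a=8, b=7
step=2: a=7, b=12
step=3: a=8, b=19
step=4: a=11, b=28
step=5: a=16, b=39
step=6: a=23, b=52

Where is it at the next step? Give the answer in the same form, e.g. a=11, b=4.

a=32, b=67

First differences are (-3, +3), (-1, +5), (+1, +7), (+3, +9), (+5, +11), (+7, +13); their common second difference is (+2, +2) (constant acceleration).
step 7: a=23, b=52 + (+9, +15) → a=32, b=67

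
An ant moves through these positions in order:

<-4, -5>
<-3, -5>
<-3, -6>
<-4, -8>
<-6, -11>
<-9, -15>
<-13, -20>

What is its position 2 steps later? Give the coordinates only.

<-24, -33>

First differences are <+1, +0>, <+0, -1>, <-1, -2>, <-2, -3>, <-3, -4>, <-4, -5>; their common second difference is <-1, -1> (constant acceleration).
step 7: <-13, -20> + <-5, -6> → <-18, -26>
step 8: <-18, -26> + <-6, -7> → <-24, -33>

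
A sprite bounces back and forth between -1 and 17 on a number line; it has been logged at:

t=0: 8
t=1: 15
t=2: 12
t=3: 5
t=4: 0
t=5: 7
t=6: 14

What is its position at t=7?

13

The value reflects between -1 and 17, moving 7 per step.
  step 7: 14 → 13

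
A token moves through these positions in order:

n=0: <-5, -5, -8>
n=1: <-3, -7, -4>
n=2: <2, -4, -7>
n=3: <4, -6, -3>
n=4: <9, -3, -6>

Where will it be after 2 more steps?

<16, -2, -5>

The moves between consecutive positions are <+2, -2, +4>, <+5, +3, -3>, <+2, -2, +4>, <+5, +3, -3>; they repeat the 2-cycle [<+2, -2, +4>, <+5, +3, -3>].
step 5: apply <+2, -2, +4> → <11, -5, -2>
step 6: apply <+5, +3, -3> → <16, -2, -5>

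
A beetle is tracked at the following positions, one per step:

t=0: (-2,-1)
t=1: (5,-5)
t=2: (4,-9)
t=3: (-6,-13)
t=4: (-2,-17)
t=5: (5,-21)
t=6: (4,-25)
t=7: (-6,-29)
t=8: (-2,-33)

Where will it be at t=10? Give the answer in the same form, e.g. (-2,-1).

(4,-41)

The first coordinate repeats the cycle [-2, 5, 4, -6] with period 4; step 10 mod 4 = 2, giving 4.
The second coordinate changes by -4 each step, so at step 10 it is -1 + 10·(-4) = -41.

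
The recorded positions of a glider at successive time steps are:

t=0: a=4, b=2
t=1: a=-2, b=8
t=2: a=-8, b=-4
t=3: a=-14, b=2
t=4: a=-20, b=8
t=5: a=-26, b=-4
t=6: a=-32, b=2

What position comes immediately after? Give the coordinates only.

a=-38, b=8

The a coordinate changes by -6 each step, so at step 7 it is 4 + 7·(-6) = -38.
The b coordinate repeats the cycle [2, 8, -4] with period 3; step 7 mod 3 = 1, giving 8.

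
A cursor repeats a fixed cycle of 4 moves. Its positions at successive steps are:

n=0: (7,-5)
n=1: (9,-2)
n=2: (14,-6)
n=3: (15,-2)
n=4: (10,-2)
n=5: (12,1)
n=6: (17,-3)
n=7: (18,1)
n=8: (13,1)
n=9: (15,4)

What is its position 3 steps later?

The moves between consecutive positions are (+2,+3), (+5,-4), (+1,+4), (-5,+0), (+2,+3), (+5,-4), (+1,+4), (-5,+0), (+2,+3); they repeat the 4-cycle [(+2,+3), (+5,-4), (+1,+4), (-5,+0)].
step 10: apply (+5,-4) → (20,0)
step 11: apply (+1,+4) → (21,4)
step 12: apply (-5,+0) → (16,4)

(16,4)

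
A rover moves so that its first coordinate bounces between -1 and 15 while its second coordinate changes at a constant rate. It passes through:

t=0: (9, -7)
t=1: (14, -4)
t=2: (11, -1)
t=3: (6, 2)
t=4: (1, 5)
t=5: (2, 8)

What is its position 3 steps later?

(13, 17)

The first coordinate reflects between -1 and 15, moving 5 per step.
  step 6: 2 → 7
  step 7: 7 → 12
  step 8: 12 → 13
The second coordinate changes by +3 each step: at step 8 it is 17.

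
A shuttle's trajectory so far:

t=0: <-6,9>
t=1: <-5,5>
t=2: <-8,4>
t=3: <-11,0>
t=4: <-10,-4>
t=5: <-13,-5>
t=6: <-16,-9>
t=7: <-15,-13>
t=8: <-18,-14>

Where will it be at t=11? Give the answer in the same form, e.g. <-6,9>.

<-23,-23>

Differencing gives <+1,-4>, <-3,-1>, <-3,-4>, <+1,-4>, <-3,-1>, <-3,-4>, <+1,-4>, <-3,-1>. This is the pattern <+1,-4>, <-3,-1>, <-3,-4> repeated.
step 9: apply <-3,-4> → <-21,-18>
step 10: apply <+1,-4> → <-20,-22>
step 11: apply <-3,-1> → <-23,-23>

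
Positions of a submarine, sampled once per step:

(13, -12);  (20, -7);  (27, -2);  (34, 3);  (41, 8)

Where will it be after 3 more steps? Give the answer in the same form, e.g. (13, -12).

(62, 23)

The position changes by (+7, +5) every step.
step 5: (41, 8) + (+7, +5) → (48, 13)
step 6: (48, 13) + (+7, +5) → (55, 18)
step 7: (55, 18) + (+7, +5) → (62, 23)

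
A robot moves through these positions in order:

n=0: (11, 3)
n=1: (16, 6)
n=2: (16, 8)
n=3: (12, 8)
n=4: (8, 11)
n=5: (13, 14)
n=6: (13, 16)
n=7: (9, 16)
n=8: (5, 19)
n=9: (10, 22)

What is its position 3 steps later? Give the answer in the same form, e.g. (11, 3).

Step-to-step displacements: (+5, +3), (+0, +2), (-4, +0), (-4, +3), (+5, +3), (+0, +2), (-4, +0), (-4, +3), (+5, +3) — a repeating cycle of length 4.
step 10: apply (+0, +2) → (10, 24)
step 11: apply (-4, +0) → (6, 24)
step 12: apply (-4, +3) → (2, 27)

(2, 27)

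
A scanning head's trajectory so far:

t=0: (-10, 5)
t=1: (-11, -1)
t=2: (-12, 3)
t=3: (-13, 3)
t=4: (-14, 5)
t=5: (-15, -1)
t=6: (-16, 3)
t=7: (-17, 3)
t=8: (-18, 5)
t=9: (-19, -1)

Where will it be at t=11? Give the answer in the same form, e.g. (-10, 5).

The first coordinate changes by -1 each step, so at step 11 it is -10 + 11·(-1) = -21.
The second coordinate repeats the cycle [5, -1, 3, 3] with period 4; step 11 mod 4 = 3, giving 3.

(-21, 3)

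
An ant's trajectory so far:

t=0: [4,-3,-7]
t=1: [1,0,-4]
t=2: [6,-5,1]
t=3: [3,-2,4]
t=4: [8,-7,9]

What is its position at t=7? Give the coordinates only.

[7,-6,20]

Step-to-step displacements: [-3,+3,+3], [+5,-5,+5], [-3,+3,+3], [+5,-5,+5] — a repeating cycle of length 2.
step 5: apply [-3,+3,+3] → [5,-4,12]
step 6: apply [+5,-5,+5] → [10,-9,17]
step 7: apply [-3,+3,+3] → [7,-6,20]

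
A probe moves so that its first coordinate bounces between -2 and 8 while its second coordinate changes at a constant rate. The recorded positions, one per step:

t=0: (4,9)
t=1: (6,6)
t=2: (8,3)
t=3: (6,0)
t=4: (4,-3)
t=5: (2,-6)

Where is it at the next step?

The first coordinate reflects between -2 and 8, moving 2 per step.
  step 6: 2 → 0
The second coordinate changes by -3 each step: at step 6 it is -9.

(0,-9)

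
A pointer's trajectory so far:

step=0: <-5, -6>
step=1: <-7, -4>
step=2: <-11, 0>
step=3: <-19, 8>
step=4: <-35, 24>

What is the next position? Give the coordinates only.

Step-to-step displacements: <-2, +2>, <-4, +4>, <-8, +8>, <-16, +16>; each is 2× the previous.
step 5: <-35, 24> + <-32, +32> → <-67, 56>

<-67, 56>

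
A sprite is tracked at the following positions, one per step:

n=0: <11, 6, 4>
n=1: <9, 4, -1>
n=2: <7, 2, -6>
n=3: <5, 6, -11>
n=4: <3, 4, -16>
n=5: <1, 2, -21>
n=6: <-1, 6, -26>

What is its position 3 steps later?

The first coordinate changes by -2 each step, so at step 9 it is 11 + 9·(-2) = -7.
The second coordinate repeats the cycle [6, 4, 2] with period 3; step 9 mod 3 = 0, giving 6.
The third coordinate changes by -5 each step, so at step 9 it is 4 + 9·(-5) = -41.

<-7, 6, -41>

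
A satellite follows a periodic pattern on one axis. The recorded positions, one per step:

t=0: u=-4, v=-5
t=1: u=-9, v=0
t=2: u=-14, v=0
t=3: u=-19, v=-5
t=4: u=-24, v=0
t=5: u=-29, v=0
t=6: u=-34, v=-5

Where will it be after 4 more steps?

u=-54, v=0

U: linear, -5 per step → -54 at step 10.
V: cycles through -5, 0, 0 every 3 steps. Step 10 lands at position 1 of the cycle → 0.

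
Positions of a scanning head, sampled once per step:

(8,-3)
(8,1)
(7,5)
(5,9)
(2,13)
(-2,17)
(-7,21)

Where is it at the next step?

Taking differences between consecutive positions: (+0,+4), (-1,+4), (-2,+4), (-3,+4), (-4,+4), (-5,+4). These grow by (-1,+0) each step.
step 7: (-7,21) + (-6,+4) → (-13,25)

(-13,25)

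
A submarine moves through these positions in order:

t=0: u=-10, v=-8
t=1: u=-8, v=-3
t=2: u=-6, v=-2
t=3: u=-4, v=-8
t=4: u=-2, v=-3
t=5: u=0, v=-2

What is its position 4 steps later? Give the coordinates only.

The u coordinate changes by +2 each step, so at step 9 it is -10 + 9·(2) = 8.
The v coordinate repeats the cycle [-8, -3, -2] with period 3; step 9 mod 3 = 0, giving -8.

u=8, v=-8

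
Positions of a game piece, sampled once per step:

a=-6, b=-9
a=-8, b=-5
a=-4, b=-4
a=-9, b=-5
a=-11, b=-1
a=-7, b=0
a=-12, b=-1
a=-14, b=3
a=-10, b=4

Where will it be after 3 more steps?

a=-13, b=8

The moves between consecutive positions are (-2,+4), (+4,+1), (-5,-1), (-2,+4), (+4,+1), (-5,-1), (-2,+4), (+4,+1); they repeat the 3-cycle [(-2,+4), (+4,+1), (-5,-1)].
step 9: apply (-5,-1) → a=-15, b=3
step 10: apply (-2,+4) → a=-17, b=7
step 11: apply (+4,+1) → a=-13, b=8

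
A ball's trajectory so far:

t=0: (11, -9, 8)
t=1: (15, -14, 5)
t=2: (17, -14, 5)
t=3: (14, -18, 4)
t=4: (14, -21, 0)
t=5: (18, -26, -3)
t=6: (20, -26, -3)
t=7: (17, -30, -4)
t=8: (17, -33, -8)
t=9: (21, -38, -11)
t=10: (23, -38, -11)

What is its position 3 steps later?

Step-to-step displacements: (+4, -5, -3), (+2, +0, +0), (-3, -4, -1), (+0, -3, -4), (+4, -5, -3), (+2, +0, +0), (-3, -4, -1), (+0, -3, -4), (+4, -5, -3), (+2, +0, +0) — a repeating cycle of length 4.
step 11: apply (-3, -4, -1) → (20, -42, -12)
step 12: apply (+0, -3, -4) → (20, -45, -16)
step 13: apply (+4, -5, -3) → (24, -50, -19)

(24, -50, -19)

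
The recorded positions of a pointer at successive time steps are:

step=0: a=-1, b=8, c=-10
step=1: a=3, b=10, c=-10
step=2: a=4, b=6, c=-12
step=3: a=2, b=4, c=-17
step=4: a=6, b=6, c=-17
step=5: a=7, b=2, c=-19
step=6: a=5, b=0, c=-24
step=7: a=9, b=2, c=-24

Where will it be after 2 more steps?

a=8, b=-4, c=-31

Step-to-step displacements: (+4,+2,+0), (+1,-4,-2), (-2,-2,-5), (+4,+2,+0), (+1,-4,-2), (-2,-2,-5), (+4,+2,+0) — a repeating cycle of length 3.
step 8: apply (+1,-4,-2) → a=10, b=-2, c=-26
step 9: apply (-2,-2,-5) → a=8, b=-4, c=-31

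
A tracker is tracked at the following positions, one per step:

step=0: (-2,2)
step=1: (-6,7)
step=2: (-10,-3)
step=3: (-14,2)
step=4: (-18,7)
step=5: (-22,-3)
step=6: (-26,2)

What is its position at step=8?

(-34,-3)

First: linear, -4 per step → -34 at step 8.
Second: cycles through 2, 7, -3 every 3 steps. Step 8 lands at position 2 of the cycle → -3.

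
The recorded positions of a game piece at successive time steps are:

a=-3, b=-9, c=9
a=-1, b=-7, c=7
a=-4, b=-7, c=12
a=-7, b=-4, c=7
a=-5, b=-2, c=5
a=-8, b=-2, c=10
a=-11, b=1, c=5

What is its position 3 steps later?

The moves between consecutive positions are (+2, +2, -2), (-3, +0, +5), (-3, +3, -5), (+2, +2, -2), (-3, +0, +5), (-3, +3, -5); they repeat the 3-cycle [(+2, +2, -2), (-3, +0, +5), (-3, +3, -5)].
step 7: apply (+2, +2, -2) → a=-9, b=3, c=3
step 8: apply (-3, +0, +5) → a=-12, b=3, c=8
step 9: apply (-3, +3, -5) → a=-15, b=6, c=3

a=-15, b=6, c=3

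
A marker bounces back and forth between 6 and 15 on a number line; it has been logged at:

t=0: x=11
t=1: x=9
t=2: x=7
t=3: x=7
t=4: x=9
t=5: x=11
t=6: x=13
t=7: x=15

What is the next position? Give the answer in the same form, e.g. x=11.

The value travels 2 per step and bounces off the walls at 6 and 15.
  step 8: 15 → 13

x=13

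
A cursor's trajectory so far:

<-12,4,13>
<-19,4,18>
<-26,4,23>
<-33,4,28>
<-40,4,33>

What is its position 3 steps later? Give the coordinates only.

<-61,4,48>

Each step adds <-7,+0,+5> to the position.
step 5: <-40,4,33> + <-7,+0,+5> → <-47,4,38>
step 6: <-47,4,38> + <-7,+0,+5> → <-54,4,43>
step 7: <-54,4,43> + <-7,+0,+5> → <-61,4,48>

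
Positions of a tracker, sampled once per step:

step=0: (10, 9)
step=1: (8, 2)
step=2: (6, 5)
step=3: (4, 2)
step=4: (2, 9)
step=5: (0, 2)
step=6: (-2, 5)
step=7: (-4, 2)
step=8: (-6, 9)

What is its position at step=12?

(-14, 9)

The first coordinate changes by -2 each step, so at step 12 it is 10 + 12·(-2) = -14.
The second coordinate repeats the cycle [9, 2, 5, 2] with period 4; step 12 mod 4 = 0, giving 9.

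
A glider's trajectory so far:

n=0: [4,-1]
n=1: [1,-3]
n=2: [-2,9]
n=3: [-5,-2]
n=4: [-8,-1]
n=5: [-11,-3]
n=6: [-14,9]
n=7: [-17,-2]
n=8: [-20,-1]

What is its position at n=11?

First: linear, -3 per step → -29 at step 11.
Second: cycles through -1, -3, 9, -2 every 4 steps. Step 11 lands at position 3 of the cycle → -2.

[-29,-2]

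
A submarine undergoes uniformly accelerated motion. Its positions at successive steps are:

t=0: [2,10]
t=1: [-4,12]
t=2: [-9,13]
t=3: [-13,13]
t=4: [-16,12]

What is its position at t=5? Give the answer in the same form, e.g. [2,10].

[-18,10]

Successive displacements: [-6,+2], [-5,+1], [-4,+0], [-3,-1] — each changes by [+1,-1].
step 5: [-16,12] + [-2,-2] → [-18,10]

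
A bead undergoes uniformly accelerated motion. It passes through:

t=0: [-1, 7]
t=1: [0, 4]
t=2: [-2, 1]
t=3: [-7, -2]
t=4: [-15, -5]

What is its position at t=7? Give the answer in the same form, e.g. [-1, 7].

[-57, -14]

Taking differences between consecutive positions: [+1, -3], [-2, -3], [-5, -3], [-8, -3]. These grow by [-3, +0] each step.
step 5: [-15, -5] + [-11, -3] → [-26, -8]
step 6: [-26, -8] + [-14, -3] → [-40, -11]
step 7: [-40, -11] + [-17, -3] → [-57, -14]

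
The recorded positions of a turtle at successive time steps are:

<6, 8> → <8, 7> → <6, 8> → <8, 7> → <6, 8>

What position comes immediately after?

<8, 7>

Consecutive displacements <+2, -1>, <-2, +1>, <+2, -1>, <-2, +1> scale by a factor of -1 each step.
step 5: <6, 8> + <+2, -1> → <8, 7>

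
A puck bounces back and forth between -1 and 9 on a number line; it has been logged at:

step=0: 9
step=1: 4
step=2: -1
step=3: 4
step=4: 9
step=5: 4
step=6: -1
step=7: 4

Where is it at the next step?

The value reflects between -1 and 9, moving 5 per step.
  step 8: 4 → 9

9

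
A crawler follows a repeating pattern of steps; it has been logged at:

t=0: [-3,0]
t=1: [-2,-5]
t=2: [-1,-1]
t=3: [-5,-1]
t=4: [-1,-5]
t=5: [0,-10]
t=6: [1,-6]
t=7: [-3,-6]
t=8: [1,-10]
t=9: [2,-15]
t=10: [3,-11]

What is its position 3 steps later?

[4,-20]

The moves between consecutive positions are [+1,-5], [+1,+4], [-4,+0], [+4,-4], [+1,-5], [+1,+4], [-4,+0], [+4,-4], [+1,-5], [+1,+4]; they repeat the 4-cycle [[+1,-5], [+1,+4], [-4,+0], [+4,-4]].
step 11: apply [-4,+0] → [-1,-11]
step 12: apply [+4,-4] → [3,-15]
step 13: apply [+1,-5] → [4,-20]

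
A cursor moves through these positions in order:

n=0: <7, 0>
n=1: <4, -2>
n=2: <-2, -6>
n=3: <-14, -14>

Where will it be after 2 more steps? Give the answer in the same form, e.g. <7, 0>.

<-86, -62>

Step-to-step displacements: <-3, -2>, <-6, -4>, <-12, -8>; each is 2× the previous.
step 4: <-14, -14> + <-24, -16> → <-38, -30>
step 5: <-38, -30> + <-48, -32> → <-86, -62>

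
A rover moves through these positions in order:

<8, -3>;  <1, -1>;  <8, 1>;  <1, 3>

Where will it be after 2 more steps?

<1, 7>

The first coordinate repeats the cycle [8, 1] with period 2; step 5 mod 2 = 1, giving 1.
The second coordinate changes by +2 each step, so at step 5 it is -3 + 5·(2) = 7.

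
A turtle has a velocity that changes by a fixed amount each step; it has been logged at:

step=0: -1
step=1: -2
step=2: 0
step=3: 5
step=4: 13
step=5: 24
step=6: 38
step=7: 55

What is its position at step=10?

124

First differences are -1, +2, +5, +8, +11, +14, +17; their common second difference is +3 (constant acceleration).
step 8: 55 + 20 → 75
step 9: 75 + 23 → 98
step 10: 98 + 26 → 124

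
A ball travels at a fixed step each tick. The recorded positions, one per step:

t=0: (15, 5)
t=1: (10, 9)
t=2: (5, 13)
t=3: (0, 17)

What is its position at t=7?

(-20, 33)

Constant displacement of (-5, +4) per step.
step 4: (0, 17) + (-5, +4) → (-5, 21)
step 5: (-5, 21) + (-5, +4) → (-10, 25)
step 6: (-10, 25) + (-5, +4) → (-15, 29)
step 7: (-15, 29) + (-5, +4) → (-20, 33)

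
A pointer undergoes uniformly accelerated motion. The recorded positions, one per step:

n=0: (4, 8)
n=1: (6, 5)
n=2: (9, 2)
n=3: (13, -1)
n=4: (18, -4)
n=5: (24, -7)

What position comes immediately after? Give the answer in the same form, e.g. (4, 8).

(31, -10)

Successive displacements: (+2, -3), (+3, -3), (+4, -3), (+5, -3), (+6, -3) — each changes by (+1, +0).
step 6: (24, -7) + (+7, -3) → (31, -10)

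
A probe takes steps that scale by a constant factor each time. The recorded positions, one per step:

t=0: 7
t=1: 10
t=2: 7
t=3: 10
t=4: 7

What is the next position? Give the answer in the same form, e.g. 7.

Step-to-step displacements: +3, -3, +3, -3; each is -1× the previous.
step 5: 7 + 3 → 10

10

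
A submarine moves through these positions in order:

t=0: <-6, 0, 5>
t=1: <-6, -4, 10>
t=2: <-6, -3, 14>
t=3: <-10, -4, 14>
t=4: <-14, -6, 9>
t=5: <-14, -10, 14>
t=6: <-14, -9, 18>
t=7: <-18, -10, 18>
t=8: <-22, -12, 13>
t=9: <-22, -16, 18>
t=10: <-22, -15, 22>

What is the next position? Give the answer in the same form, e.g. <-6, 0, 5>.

The moves between consecutive positions are <+0, -4, +5>, <+0, +1, +4>, <-4, -1, +0>, <-4, -2, -5>, <+0, -4, +5>, <+0, +1, +4>, <-4, -1, +0>, <-4, -2, -5>, <+0, -4, +5>, <+0, +1, +4>; they repeat the 4-cycle [<+0, -4, +5>, <+0, +1, +4>, <-4, -1, +0>, <-4, -2, -5>].
step 11: apply <-4, -1, +0> → <-26, -16, 22>

<-26, -16, 22>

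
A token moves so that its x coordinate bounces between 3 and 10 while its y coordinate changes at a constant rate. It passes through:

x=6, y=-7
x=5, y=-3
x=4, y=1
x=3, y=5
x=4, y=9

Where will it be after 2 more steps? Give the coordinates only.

x=6, y=17

The x coordinate reflects between 3 and 10, moving 1 per step.
  step 5: 4 → 5
  step 6: 5 → 6
The y coordinate changes by +4 each step: at step 6 it is 17.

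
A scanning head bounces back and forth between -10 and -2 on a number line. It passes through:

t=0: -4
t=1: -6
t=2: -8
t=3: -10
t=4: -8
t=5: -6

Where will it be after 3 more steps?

-4

The value travels 2 per step and bounces off the walls at -10 and -2.
  step 6: -6 → -4
  step 7: -4 → -2
  step 8: -2 → -4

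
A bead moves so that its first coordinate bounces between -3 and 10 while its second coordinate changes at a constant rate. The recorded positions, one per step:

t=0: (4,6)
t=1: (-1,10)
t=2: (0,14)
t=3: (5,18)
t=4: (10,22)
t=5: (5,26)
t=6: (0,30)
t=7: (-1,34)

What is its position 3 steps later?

(6,46)

The first coordinate travels 5 per step and bounces off the walls at -3 and 10.
  step 8: -1 → 4
  step 9: 4 → 9
  step 10: 9 → 6
The second coordinate changes by +4 each step: at step 10 it is 46.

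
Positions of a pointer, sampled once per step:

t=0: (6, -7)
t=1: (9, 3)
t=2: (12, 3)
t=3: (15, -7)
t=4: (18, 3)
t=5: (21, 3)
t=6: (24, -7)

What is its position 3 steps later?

(33, -7)

The first coordinate changes by +3 each step, so at step 9 it is 6 + 9·(3) = 33.
The second coordinate repeats the cycle [-7, 3, 3] with period 3; step 9 mod 3 = 0, giving -7.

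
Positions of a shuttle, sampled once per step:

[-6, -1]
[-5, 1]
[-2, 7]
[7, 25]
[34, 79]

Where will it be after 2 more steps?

[358, 727]

The jumps are [+1, +2], [+3, +6], [+9, +18], [+27, +54] — a geometric progression with ratio 3.
step 5: [34, 79] + [+81, +162] → [115, 241]
step 6: [115, 241] + [+243, +486] → [358, 727]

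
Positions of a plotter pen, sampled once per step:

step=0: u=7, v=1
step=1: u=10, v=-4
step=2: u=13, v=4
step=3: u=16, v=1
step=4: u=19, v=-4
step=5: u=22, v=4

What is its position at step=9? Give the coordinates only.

u=34, v=1

U: linear, +3 per step → 34 at step 9.
V: cycles through 1, -4, 4 every 3 steps. Step 9 lands at position 0 of the cycle → 1.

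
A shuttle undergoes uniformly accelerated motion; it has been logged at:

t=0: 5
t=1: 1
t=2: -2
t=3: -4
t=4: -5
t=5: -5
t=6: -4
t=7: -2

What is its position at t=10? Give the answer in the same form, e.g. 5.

10

Successive displacements: -4, -3, -2, -1, +0, +1, +2 — each changes by +1.
step 8: -2 + 3 → 1
step 9: 1 + 4 → 5
step 10: 5 + 5 → 10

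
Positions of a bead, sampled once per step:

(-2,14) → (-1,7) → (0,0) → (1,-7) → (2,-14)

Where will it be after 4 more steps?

The position changes by (+1,-7) every step.
step 5: (2,-14) + (+1,-7) → (3,-21)
step 6: (3,-21) + (+1,-7) → (4,-28)
step 7: (4,-28) + (+1,-7) → (5,-35)
step 8: (5,-35) + (+1,-7) → (6,-42)

(6,-42)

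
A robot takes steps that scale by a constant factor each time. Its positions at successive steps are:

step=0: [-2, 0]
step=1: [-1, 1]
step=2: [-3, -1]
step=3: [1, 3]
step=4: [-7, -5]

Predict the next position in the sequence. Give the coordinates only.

[9, 11]

The jumps are [+1, +1], [-2, -2], [+4, +4], [-8, -8] — a geometric progression with ratio -2.
step 5: [-7, -5] + [+16, +16] → [9, 11]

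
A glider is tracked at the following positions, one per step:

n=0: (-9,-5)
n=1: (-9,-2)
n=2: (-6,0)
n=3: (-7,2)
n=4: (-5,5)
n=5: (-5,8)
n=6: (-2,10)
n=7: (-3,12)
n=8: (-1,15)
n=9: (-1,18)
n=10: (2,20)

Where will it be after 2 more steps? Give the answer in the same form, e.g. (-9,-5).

(3,25)

Step-to-step displacements: (+0,+3), (+3,+2), (-1,+2), (+2,+3), (+0,+3), (+3,+2), (-1,+2), (+2,+3), (+0,+3), (+3,+2) — a repeating cycle of length 4.
step 11: apply (-1,+2) → (1,22)
step 12: apply (+2,+3) → (3,25)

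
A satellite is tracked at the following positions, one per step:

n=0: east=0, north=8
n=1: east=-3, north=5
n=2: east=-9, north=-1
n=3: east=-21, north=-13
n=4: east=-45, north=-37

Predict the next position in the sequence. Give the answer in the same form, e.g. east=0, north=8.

east=-93, north=-85

Consecutive displacements (-3, -3), (-6, -6), (-12, -12), (-24, -24) scale by a factor of 2 each step.
step 5: east=-45, north=-37 + (-48, -48) → east=-93, north=-85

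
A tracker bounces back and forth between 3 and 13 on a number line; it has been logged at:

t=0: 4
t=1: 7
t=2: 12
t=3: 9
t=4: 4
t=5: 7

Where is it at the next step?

12

The value travels 5 per step and bounces off the walls at 3 and 13.
  step 6: 7 → 12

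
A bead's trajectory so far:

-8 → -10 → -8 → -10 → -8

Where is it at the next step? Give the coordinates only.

Consecutive displacements -2, +2, -2, +2 scale by a factor of -1 each step.
step 5: -8 − 2 → -10

-10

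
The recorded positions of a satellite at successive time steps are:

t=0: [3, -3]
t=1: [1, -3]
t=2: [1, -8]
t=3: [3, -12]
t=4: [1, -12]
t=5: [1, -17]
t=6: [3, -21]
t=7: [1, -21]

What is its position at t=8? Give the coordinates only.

[1, -26]

Differencing gives [-2, +0], [+0, -5], [+2, -4], [-2, +0], [+0, -5], [+2, -4], [-2, +0]. This is the pattern [-2, +0], [+0, -5], [+2, -4] repeated.
step 8: apply [+0, -5] → [1, -26]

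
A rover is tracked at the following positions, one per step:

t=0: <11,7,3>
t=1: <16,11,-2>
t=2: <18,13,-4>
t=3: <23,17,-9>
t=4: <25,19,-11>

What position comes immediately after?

The moves between consecutive positions are <+5,+4,-5>, <+2,+2,-2>, <+5,+4,-5>, <+2,+2,-2>; they repeat the 2-cycle [<+5,+4,-5>, <+2,+2,-2>].
step 5: apply <+5,+4,-5> → <30,23,-16>

<30,23,-16>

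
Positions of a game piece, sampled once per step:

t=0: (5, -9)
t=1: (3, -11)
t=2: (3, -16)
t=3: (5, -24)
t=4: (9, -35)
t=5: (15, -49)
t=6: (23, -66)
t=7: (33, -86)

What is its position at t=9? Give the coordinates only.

Successive displacements: (-2, -2), (+0, -5), (+2, -8), (+4, -11), (+6, -14), (+8, -17), (+10, -20) — each changes by (+2, -3).
step 8: (33, -86) + (+12, -23) → (45, -109)
step 9: (45, -109) + (+14, -26) → (59, -135)

(59, -135)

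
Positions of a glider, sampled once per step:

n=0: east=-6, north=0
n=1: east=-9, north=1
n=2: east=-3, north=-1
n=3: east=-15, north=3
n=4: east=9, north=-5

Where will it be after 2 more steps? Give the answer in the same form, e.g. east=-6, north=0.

The jumps are (-3,+1), (+6,-2), (-12,+4), (+24,-8) — a geometric progression with ratio -2.
step 5: east=9, north=-5 + (-48,+16) → east=-39, north=11
step 6: east=-39, north=11 + (+96,-32) → east=57, north=-21

east=57, north=-21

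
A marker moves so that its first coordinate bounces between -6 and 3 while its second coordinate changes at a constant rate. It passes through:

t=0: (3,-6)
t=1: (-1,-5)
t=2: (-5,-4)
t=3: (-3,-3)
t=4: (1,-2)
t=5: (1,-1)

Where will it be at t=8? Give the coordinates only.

The first coordinate travels 4 per step and bounces off the walls at -6 and 3.
  step 6: 1 → -3
  step 7: -3 → -5
  step 8: -5 → -1
The second coordinate changes by +1 each step: at step 8 it is 2.

(-1,2)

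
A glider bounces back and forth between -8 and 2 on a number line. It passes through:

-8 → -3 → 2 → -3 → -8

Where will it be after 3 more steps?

-3

The value reflects between -8 and 2, moving 5 per step.
  step 5: -8 → -3
  step 6: -3 → 2
  step 7: 2 → -3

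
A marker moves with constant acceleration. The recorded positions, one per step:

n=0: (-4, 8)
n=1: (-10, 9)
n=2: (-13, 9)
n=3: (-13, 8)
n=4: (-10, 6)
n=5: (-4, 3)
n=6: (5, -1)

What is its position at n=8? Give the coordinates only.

(32, -12)

Successive displacements: (-6, +1), (-3, +0), (+0, -1), (+3, -2), (+6, -3), (+9, -4) — each changes by (+3, -1).
step 7: (5, -1) + (+12, -5) → (17, -6)
step 8: (17, -6) + (+15, -6) → (32, -12)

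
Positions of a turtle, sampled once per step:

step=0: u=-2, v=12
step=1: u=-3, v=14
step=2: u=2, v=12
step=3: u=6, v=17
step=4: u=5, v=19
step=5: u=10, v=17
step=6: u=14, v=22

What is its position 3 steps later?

u=22, v=27

Differencing gives (-1,+2), (+5,-2), (+4,+5), (-1,+2), (+5,-2), (+4,+5). This is the pattern (-1,+2), (+5,-2), (+4,+5) repeated.
step 7: apply (-1,+2) → u=13, v=24
step 8: apply (+5,-2) → u=18, v=22
step 9: apply (+4,+5) → u=22, v=27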